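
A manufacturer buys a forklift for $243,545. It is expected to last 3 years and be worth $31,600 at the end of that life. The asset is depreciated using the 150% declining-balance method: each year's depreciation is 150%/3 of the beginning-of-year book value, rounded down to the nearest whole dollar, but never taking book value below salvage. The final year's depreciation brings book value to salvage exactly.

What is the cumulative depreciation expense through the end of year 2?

Depreciable base = $243,545 − $31,600 = $211,945.
Year 1: ⌊$243,545 × 150%/3⌋ = $121,772. Book value $121,773.
Year 2: ⌊$121,773 × 150%/3⌋ = $60,886. Book value $60,887.
Accumulated through year 2 = $243,545 − $60,887 = $182,658.

$182,658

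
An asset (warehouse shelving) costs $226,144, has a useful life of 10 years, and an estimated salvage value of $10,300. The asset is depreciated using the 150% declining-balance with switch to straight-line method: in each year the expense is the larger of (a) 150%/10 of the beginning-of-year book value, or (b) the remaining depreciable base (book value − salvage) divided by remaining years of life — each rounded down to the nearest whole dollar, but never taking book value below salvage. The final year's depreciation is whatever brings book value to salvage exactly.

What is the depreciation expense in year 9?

$17,959

Depreciable base = $226,144 − $10,300 = $215,844.
Year 1: DB = ⌊$226,144 × 150%/10⌋ = $33,921; SL = ⌊$215,844/10⌋ = $21,584 → take DB $33,921. Book value $192,223.
Year 2: DB = ⌊$192,223 × 150%/10⌋ = $28,833; SL = ⌊$181,923/9⌋ = $20,213 → take DB $28,833. Book value $163,390.
Year 3: DB = ⌊$163,390 × 150%/10⌋ = $24,508; SL = ⌊$153,090/8⌋ = $19,136 → take DB $24,508. Book value $138,882.
Year 4: DB = ⌊$138,882 × 150%/10⌋ = $20,832; SL = ⌊$128,582/7⌋ = $18,368 → take DB $20,832. Book value $118,050.
Year 5: DB = ⌊$118,050 × 150%/10⌋ = $17,707; SL = ⌊$107,750/6⌋ = $17,958 → take SL $17,958. Book value $100,092.
Year 6: DB = ⌊$100,092 × 150%/10⌋ = $15,013; SL = ⌊$89,792/5⌋ = $17,958 → take SL $17,958. Book value $82,134.
Year 7: DB = ⌊$82,134 × 150%/10⌋ = $12,320; SL = ⌊$71,834/4⌋ = $17,958 → take SL $17,958. Book value $64,176.
Year 8: DB = ⌊$64,176 × 150%/10⌋ = $9,626; SL = ⌊$53,876/3⌋ = $17,958 → take SL $17,958. Book value $46,218.
Year 9: DB = ⌊$46,218 × 150%/10⌋ = $6,932; SL = ⌊$35,918/2⌋ = $17,959 → take SL $17,959. Book value $28,259.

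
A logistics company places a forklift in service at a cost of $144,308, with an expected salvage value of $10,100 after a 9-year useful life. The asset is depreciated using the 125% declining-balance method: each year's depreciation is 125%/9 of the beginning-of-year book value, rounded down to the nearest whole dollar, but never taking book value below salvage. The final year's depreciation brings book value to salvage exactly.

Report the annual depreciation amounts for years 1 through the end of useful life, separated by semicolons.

Depreciable base = $144,308 − $10,100 = $134,208.
Year 1: ⌊$144,308 × 125%/9⌋ = $20,042. Book value $124,266.
Year 2: ⌊$124,266 × 125%/9⌋ = $17,259. Book value $107,007.
Year 3: ⌊$107,007 × 125%/9⌋ = $14,862. Book value $92,145.
Year 4: ⌊$92,145 × 125%/9⌋ = $12,797. Book value $79,348.
Year 5: ⌊$79,348 × 125%/9⌋ = $11,020. Book value $68,328.
Year 6: ⌊$68,328 × 125%/9⌋ = $9,490. Book value $58,838.
Year 7: ⌊$58,838 × 125%/9⌋ = $8,171. Book value $50,667.
Year 8: ⌊$50,667 × 125%/9⌋ = $7,037. Book value $43,630.
Year 9 (final): $43,630 − $10,100 = $33,530. Book value $10,100.

$20,042; $17,259; $14,862; $12,797; $11,020; $9,490; $8,171; $7,037; $33,530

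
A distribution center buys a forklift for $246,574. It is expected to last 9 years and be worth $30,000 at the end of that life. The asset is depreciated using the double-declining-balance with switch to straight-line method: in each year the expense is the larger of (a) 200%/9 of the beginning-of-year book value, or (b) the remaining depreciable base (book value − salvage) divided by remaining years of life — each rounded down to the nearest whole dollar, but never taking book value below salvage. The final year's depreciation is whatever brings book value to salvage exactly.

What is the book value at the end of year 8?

$33,023

Depreciable base = $246,574 − $30,000 = $216,574.
Year 1: DB = ⌊$246,574 × 200%/9⌋ = $54,794; SL = ⌊$216,574/9⌋ = $24,063 → take DB $54,794. Book value $191,780.
Year 2: DB = ⌊$191,780 × 200%/9⌋ = $42,617; SL = ⌊$161,780/8⌋ = $20,222 → take DB $42,617. Book value $149,163.
Year 3: DB = ⌊$149,163 × 200%/9⌋ = $33,147; SL = ⌊$119,163/7⌋ = $17,023 → take DB $33,147. Book value $116,016.
Year 4: DB = ⌊$116,016 × 200%/9⌋ = $25,781; SL = ⌊$86,016/6⌋ = $14,336 → take DB $25,781. Book value $90,235.
Year 5: DB = ⌊$90,235 × 200%/9⌋ = $20,052; SL = ⌊$60,235/5⌋ = $12,047 → take DB $20,052. Book value $70,183.
Year 6: DB = ⌊$70,183 × 200%/9⌋ = $15,596; SL = ⌊$40,183/4⌋ = $10,045 → take DB $15,596. Book value $54,587.
Year 7: DB = ⌊$54,587 × 200%/9⌋ = $12,130; SL = ⌊$24,587/3⌋ = $8,195 → take DB $12,130. Book value $42,457.
Year 8: DB = ⌊$42,457 × 200%/9⌋ = $9,434; SL = ⌊$12,457/2⌋ = $6,228 → take DB $9,434. Book value $33,023.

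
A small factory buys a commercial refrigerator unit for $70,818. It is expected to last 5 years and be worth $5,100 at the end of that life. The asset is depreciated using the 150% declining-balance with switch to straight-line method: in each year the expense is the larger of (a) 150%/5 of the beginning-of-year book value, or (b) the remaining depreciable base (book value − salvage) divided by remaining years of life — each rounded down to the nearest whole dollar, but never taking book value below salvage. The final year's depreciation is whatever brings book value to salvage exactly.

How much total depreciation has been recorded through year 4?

Depreciable base = $70,818 − $5,100 = $65,718.
Year 1: DB = ⌊$70,818 × 150%/5⌋ = $21,245; SL = ⌊$65,718/5⌋ = $13,143 → take DB $21,245. Book value $49,573.
Year 2: DB = ⌊$49,573 × 150%/5⌋ = $14,871; SL = ⌊$44,473/4⌋ = $11,118 → take DB $14,871. Book value $34,702.
Year 3: DB = ⌊$34,702 × 150%/5⌋ = $10,410; SL = ⌊$29,602/3⌋ = $9,867 → take DB $10,410. Book value $24,292.
Year 4: DB = ⌊$24,292 × 150%/5⌋ = $7,287; SL = ⌊$19,192/2⌋ = $9,596 → take SL $9,596. Book value $14,696.
Accumulated through year 4 = $70,818 − $14,696 = $56,122.

$56,122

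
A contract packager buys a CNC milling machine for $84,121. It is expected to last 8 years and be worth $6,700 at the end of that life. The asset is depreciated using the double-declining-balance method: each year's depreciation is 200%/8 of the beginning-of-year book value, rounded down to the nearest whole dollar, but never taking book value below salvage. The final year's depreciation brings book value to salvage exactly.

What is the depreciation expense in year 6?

$4,991

Depreciable base = $84,121 − $6,700 = $77,421.
Year 1: ⌊$84,121 × 200%/8⌋ = $21,030. Book value $63,091.
Year 2: ⌊$63,091 × 200%/8⌋ = $15,772. Book value $47,319.
Year 3: ⌊$47,319 × 200%/8⌋ = $11,829. Book value $35,490.
Year 4: ⌊$35,490 × 200%/8⌋ = $8,872. Book value $26,618.
Year 5: ⌊$26,618 × 200%/8⌋ = $6,654. Book value $19,964.
Year 6: ⌊$19,964 × 200%/8⌋ = $4,991. Book value $14,973.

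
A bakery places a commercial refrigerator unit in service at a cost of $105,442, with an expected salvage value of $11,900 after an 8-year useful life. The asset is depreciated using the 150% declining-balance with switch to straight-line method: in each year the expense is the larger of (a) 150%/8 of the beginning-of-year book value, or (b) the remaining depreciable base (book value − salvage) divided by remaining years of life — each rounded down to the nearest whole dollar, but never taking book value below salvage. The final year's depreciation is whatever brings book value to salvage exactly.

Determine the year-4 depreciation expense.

Depreciable base = $105,442 − $11,900 = $93,542.
Year 1: DB = ⌊$105,442 × 150%/8⌋ = $19,770; SL = ⌊$93,542/8⌋ = $11,692 → take DB $19,770. Book value $85,672.
Year 2: DB = ⌊$85,672 × 150%/8⌋ = $16,063; SL = ⌊$73,772/7⌋ = $10,538 → take DB $16,063. Book value $69,609.
Year 3: DB = ⌊$69,609 × 150%/8⌋ = $13,051; SL = ⌊$57,709/6⌋ = $9,618 → take DB $13,051. Book value $56,558.
Year 4: DB = ⌊$56,558 × 150%/8⌋ = $10,604; SL = ⌊$44,658/5⌋ = $8,931 → take DB $10,604. Book value $45,954.

$10,604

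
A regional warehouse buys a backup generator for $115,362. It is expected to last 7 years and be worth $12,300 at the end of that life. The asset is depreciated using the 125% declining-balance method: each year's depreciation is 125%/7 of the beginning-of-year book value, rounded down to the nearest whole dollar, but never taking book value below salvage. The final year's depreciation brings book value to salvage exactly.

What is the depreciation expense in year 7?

$23,140

Depreciable base = $115,362 − $12,300 = $103,062.
Year 1: ⌊$115,362 × 125%/7⌋ = $20,600. Book value $94,762.
Year 2: ⌊$94,762 × 125%/7⌋ = $16,921. Book value $77,841.
Year 3: ⌊$77,841 × 125%/7⌋ = $13,900. Book value $63,941.
Year 4: ⌊$63,941 × 125%/7⌋ = $11,418. Book value $52,523.
Year 5: ⌊$52,523 × 125%/7⌋ = $9,379. Book value $43,144.
Year 6: ⌊$43,144 × 125%/7⌋ = $7,704. Book value $35,440.
Year 7 (final): $35,440 − $12,300 = $23,140. Book value $12,300.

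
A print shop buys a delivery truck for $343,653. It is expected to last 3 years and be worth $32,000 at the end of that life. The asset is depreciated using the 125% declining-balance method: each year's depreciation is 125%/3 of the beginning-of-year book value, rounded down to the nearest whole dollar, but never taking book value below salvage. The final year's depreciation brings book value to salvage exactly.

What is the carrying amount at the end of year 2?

$116,938

Depreciable base = $343,653 − $32,000 = $311,653.
Year 1: ⌊$343,653 × 125%/3⌋ = $143,188. Book value $200,465.
Year 2: ⌊$200,465 × 125%/3⌋ = $83,527. Book value $116,938.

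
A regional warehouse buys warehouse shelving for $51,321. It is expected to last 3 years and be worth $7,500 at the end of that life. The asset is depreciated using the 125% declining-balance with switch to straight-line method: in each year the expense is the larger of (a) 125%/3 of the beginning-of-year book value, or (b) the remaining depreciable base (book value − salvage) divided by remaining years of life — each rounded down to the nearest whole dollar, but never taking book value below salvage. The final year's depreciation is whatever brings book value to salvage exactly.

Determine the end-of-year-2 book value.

Depreciable base = $51,321 − $7,500 = $43,821.
Year 1: DB = ⌊$51,321 × 125%/3⌋ = $21,383; SL = ⌊$43,821/3⌋ = $14,607 → take DB $21,383. Book value $29,938.
Year 2: DB = ⌊$29,938 × 125%/3⌋ = $12,474; SL = ⌊$22,438/2⌋ = $11,219 → take DB $12,474. Book value $17,464.

$17,464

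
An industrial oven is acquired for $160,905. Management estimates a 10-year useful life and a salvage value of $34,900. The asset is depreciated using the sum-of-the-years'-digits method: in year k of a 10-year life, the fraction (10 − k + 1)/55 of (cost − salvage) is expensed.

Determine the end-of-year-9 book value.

Depreciable base = $160,905 − $34,900 = $126,005.
Sum of the years' digits = 10+9+8+7+6+5+4+3+2+1 = 55.
Year 1: $126,005 × 10/55 = $22,910. Book value $137,995.
Year 2: $126,005 × 9/55 = $20,619. Book value $117,376.
Year 3: $126,005 × 8/55 = $18,328. Book value $99,048.
Year 4: $126,005 × 7/55 = $16,037. Book value $83,011.
Year 5: $126,005 × 6/55 = $13,746. Book value $69,265.
Year 6: $126,005 × 5/55 = $11,455. Book value $57,810.
Year 7: $126,005 × 4/55 = $9,164. Book value $48,646.
Year 8: $126,005 × 3/55 = $6,873. Book value $41,773.
Year 9: $126,005 × 2/55 = $4,582. Book value $37,191.

$37,191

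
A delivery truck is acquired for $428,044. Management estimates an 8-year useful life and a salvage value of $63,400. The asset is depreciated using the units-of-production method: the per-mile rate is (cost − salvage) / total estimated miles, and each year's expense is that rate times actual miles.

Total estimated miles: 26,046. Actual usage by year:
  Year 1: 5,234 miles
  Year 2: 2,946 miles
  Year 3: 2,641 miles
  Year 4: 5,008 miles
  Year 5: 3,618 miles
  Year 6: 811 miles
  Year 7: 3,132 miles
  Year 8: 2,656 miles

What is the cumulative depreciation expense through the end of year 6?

Depreciable base = $428,044 − $63,400 = $364,644.
Rate = $364,644 / 26,046 miles = $14 per mile.
Year 1: 5,234 × $14 = $73,276. Book value $354,768.
Year 2: 2,946 × $14 = $41,244. Book value $313,524.
Year 3: 2,641 × $14 = $36,974. Book value $276,550.
Year 4: 5,008 × $14 = $70,112. Book value $206,438.
Year 5: 3,618 × $14 = $50,652. Book value $155,786.
Year 6: 811 × $14 = $11,354. Book value $144,432.
Accumulated through year 6 = $428,044 − $144,432 = $283,612.

$283,612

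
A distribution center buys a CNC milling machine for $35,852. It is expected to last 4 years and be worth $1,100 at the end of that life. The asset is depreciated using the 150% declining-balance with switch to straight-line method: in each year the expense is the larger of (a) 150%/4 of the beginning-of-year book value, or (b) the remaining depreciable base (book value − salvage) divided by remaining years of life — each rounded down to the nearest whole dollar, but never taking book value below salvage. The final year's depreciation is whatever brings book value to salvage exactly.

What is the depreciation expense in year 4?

$6,453

Depreciable base = $35,852 − $1,100 = $34,752.
Year 1: DB = ⌊$35,852 × 150%/4⌋ = $13,444; SL = ⌊$34,752/4⌋ = $8,688 → take DB $13,444. Book value $22,408.
Year 2: DB = ⌊$22,408 × 150%/4⌋ = $8,403; SL = ⌊$21,308/3⌋ = $7,102 → take DB $8,403. Book value $14,005.
Year 3: DB = ⌊$14,005 × 150%/4⌋ = $5,251; SL = ⌊$12,905/2⌋ = $6,452 → take SL $6,452. Book value $7,553.
Year 4 (final): $7,553 − $1,100 = $6,453. Book value $1,100.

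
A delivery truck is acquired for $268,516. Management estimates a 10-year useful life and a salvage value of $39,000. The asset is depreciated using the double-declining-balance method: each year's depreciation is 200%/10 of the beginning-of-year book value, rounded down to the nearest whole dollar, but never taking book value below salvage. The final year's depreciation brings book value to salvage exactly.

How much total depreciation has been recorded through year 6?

$198,125

Depreciable base = $268,516 − $39,000 = $229,516.
Year 1: ⌊$268,516 × 200%/10⌋ = $53,703. Book value $214,813.
Year 2: ⌊$214,813 × 200%/10⌋ = $42,962. Book value $171,851.
Year 3: ⌊$171,851 × 200%/10⌋ = $34,370. Book value $137,481.
Year 4: ⌊$137,481 × 200%/10⌋ = $27,496. Book value $109,985.
Year 5: ⌊$109,985 × 200%/10⌋ = $21,997. Book value $87,988.
Year 6: ⌊$87,988 × 200%/10⌋ = $17,597. Book value $70,391.
Accumulated through year 6 = $268,516 − $70,391 = $198,125.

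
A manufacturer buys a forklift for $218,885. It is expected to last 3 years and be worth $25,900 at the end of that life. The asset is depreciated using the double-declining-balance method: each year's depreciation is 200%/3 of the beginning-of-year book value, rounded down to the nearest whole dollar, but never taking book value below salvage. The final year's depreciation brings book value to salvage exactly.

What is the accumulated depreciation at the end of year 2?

$192,985

Depreciable base = $218,885 − $25,900 = $192,985.
Year 1: ⌊$218,885 × 200%/3⌋ = $145,923. Book value $72,962.
Year 2: ⌊$72,962 × 200%/3⌋ = $48,641, capped at $47,062. Book value $25,900.
Accumulated through year 2 = $218,885 − $25,900 = $192,985.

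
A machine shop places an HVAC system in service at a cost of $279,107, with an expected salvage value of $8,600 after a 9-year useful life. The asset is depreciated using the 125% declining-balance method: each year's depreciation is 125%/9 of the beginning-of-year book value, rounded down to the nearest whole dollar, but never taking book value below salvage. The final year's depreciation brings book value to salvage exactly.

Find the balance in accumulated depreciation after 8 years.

$194,723

Depreciable base = $279,107 − $8,600 = $270,507.
Year 1: ⌊$279,107 × 125%/9⌋ = $38,764. Book value $240,343.
Year 2: ⌊$240,343 × 125%/9⌋ = $33,380. Book value $206,963.
Year 3: ⌊$206,963 × 125%/9⌋ = $28,744. Book value $178,219.
Year 4: ⌊$178,219 × 125%/9⌋ = $24,752. Book value $153,467.
Year 5: ⌊$153,467 × 125%/9⌋ = $21,314. Book value $132,153.
Year 6: ⌊$132,153 × 125%/9⌋ = $18,354. Book value $113,799.
Year 7: ⌊$113,799 × 125%/9⌋ = $15,805. Book value $97,994.
Year 8: ⌊$97,994 × 125%/9⌋ = $13,610. Book value $84,384.
Accumulated through year 8 = $279,107 − $84,384 = $194,723.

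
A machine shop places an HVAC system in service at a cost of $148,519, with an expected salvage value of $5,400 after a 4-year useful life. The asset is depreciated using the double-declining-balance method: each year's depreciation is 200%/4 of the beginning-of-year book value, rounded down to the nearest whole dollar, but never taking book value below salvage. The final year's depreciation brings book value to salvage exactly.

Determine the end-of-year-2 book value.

Depreciable base = $148,519 − $5,400 = $143,119.
Year 1: ⌊$148,519 × 200%/4⌋ = $74,259. Book value $74,260.
Year 2: ⌊$74,260 × 200%/4⌋ = $37,130. Book value $37,130.

$37,130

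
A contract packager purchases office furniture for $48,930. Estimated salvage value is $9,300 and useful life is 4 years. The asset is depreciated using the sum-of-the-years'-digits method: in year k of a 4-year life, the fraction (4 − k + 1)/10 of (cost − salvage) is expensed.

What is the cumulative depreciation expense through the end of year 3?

$35,667

Depreciable base = $48,930 − $9,300 = $39,630.
Sum of the years' digits = 4+3+2+1 = 10.
Year 1: $39,630 × 4/10 = $15,852. Book value $33,078.
Year 2: $39,630 × 3/10 = $11,889. Book value $21,189.
Year 3: $39,630 × 2/10 = $7,926. Book value $13,263.
Accumulated through year 3 = $48,930 − $13,263 = $35,667.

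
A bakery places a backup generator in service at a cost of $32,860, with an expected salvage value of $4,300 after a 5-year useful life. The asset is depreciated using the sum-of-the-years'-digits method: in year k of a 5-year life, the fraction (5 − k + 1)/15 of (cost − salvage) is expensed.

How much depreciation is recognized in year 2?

Depreciable base = $32,860 − $4,300 = $28,560.
Sum of the years' digits = 5+4+3+2+1 = 15.
Year 1: $28,560 × 5/15 = $9,520. Book value $23,340.
Year 2: $28,560 × 4/15 = $7,616. Book value $15,724.

$7,616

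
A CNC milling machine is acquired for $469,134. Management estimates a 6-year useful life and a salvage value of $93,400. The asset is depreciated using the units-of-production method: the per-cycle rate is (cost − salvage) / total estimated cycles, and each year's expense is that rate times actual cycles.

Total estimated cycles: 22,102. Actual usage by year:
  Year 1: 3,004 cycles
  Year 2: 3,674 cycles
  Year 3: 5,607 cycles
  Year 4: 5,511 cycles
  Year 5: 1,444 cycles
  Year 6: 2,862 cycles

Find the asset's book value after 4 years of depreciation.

$166,602

Depreciable base = $469,134 − $93,400 = $375,734.
Rate = $375,734 / 22,102 cycles = $17 per cycle.
Year 1: 3,004 × $17 = $51,068. Book value $418,066.
Year 2: 3,674 × $17 = $62,458. Book value $355,608.
Year 3: 5,607 × $17 = $95,319. Book value $260,289.
Year 4: 5,511 × $17 = $93,687. Book value $166,602.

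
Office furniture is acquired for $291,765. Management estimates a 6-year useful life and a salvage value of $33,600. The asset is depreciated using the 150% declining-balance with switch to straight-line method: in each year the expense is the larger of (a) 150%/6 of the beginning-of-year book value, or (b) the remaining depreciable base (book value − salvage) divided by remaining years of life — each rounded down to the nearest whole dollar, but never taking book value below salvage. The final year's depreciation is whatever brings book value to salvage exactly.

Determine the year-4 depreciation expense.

$30,772

Depreciable base = $291,765 − $33,600 = $258,165.
Year 1: DB = ⌊$291,765 × 150%/6⌋ = $72,941; SL = ⌊$258,165/6⌋ = $43,027 → take DB $72,941. Book value $218,824.
Year 2: DB = ⌊$218,824 × 150%/6⌋ = $54,706; SL = ⌊$185,224/5⌋ = $37,044 → take DB $54,706. Book value $164,118.
Year 3: DB = ⌊$164,118 × 150%/6⌋ = $41,029; SL = ⌊$130,518/4⌋ = $32,629 → take DB $41,029. Book value $123,089.
Year 4: DB = ⌊$123,089 × 150%/6⌋ = $30,772; SL = ⌊$89,489/3⌋ = $29,829 → take DB $30,772. Book value $92,317.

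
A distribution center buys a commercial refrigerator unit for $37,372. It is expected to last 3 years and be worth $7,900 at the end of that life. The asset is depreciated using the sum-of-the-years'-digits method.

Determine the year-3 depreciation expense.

$4,912

Depreciable base = $37,372 − $7,900 = $29,472.
Sum of the years' digits = 3+2+1 = 6.
Year 1: $29,472 × 3/6 = $14,736. Book value $22,636.
Year 2: $29,472 × 2/6 = $9,824. Book value $12,812.
Year 3: $29,472 × 1/6 = $4,912. Book value $7,900.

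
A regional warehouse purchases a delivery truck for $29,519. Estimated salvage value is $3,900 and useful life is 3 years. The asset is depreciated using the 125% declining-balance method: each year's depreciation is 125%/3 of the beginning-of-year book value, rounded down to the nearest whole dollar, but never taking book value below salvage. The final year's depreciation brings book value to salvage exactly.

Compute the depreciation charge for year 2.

Depreciable base = $29,519 − $3,900 = $25,619.
Year 1: ⌊$29,519 × 125%/3⌋ = $12,299. Book value $17,220.
Year 2: ⌊$17,220 × 125%/3⌋ = $7,175. Book value $10,045.

$7,175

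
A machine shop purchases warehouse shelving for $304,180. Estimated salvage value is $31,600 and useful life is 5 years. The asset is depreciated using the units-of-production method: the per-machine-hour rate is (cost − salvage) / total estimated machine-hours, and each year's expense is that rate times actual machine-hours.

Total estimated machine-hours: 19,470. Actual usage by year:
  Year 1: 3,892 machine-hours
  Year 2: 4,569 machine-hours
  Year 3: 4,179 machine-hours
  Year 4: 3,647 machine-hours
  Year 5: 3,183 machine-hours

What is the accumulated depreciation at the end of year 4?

$228,018

Depreciable base = $304,180 − $31,600 = $272,580.
Rate = $272,580 / 19,470 machine-hours = $14 per machine-hour.
Year 1: 3,892 × $14 = $54,488. Book value $249,692.
Year 2: 4,569 × $14 = $63,966. Book value $185,726.
Year 3: 4,179 × $14 = $58,506. Book value $127,220.
Year 4: 3,647 × $14 = $51,058. Book value $76,162.
Accumulated through year 4 = $304,180 − $76,162 = $228,018.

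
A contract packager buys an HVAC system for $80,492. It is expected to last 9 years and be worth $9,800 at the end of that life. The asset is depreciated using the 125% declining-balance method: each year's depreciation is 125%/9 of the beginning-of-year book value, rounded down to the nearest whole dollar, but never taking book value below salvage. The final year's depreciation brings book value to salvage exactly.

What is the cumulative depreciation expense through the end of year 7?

Depreciable base = $80,492 − $9,800 = $70,692.
Year 1: ⌊$80,492 × 125%/9⌋ = $11,179. Book value $69,313.
Year 2: ⌊$69,313 × 125%/9⌋ = $9,626. Book value $59,687.
Year 3: ⌊$59,687 × 125%/9⌋ = $8,289. Book value $51,398.
Year 4: ⌊$51,398 × 125%/9⌋ = $7,138. Book value $44,260.
Year 5: ⌊$44,260 × 125%/9⌋ = $6,147. Book value $38,113.
Year 6: ⌊$38,113 × 125%/9⌋ = $5,293. Book value $32,820.
Year 7: ⌊$32,820 × 125%/9⌋ = $4,558. Book value $28,262.
Accumulated through year 7 = $80,492 − $28,262 = $52,230.

$52,230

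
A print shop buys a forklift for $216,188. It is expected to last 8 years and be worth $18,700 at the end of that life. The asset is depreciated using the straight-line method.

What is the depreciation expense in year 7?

$24,686

Depreciable base = $216,188 − $18,700 = $197,488.
Annual expense = $197,488 / 8 = $24,686.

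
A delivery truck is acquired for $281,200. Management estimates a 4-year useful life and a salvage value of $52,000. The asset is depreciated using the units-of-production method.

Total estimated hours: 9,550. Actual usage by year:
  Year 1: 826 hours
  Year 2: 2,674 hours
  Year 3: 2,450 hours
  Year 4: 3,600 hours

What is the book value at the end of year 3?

Depreciable base = $281,200 − $52,000 = $229,200.
Rate = $229,200 / 9,550 hours = $24 per hour.
Year 1: 826 × $24 = $19,824. Book value $261,376.
Year 2: 2,674 × $24 = $64,176. Book value $197,200.
Year 3: 2,450 × $24 = $58,800. Book value $138,400.

$138,400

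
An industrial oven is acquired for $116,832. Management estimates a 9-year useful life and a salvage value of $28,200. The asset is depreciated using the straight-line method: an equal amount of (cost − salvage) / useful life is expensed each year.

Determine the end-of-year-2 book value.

Depreciable base = $116,832 − $28,200 = $88,632.
Annual expense = $88,632 / 9 = $9,848.
End of year 1: book value $106,984.
End of year 2: book value $97,136.

$97,136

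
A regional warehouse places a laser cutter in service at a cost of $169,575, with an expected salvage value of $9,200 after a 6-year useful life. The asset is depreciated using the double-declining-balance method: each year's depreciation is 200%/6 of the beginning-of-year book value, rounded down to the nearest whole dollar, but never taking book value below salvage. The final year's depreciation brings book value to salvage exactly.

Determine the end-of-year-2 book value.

Depreciable base = $169,575 − $9,200 = $160,375.
Year 1: ⌊$169,575 × 200%/6⌋ = $56,525. Book value $113,050.
Year 2: ⌊$113,050 × 200%/6⌋ = $37,683. Book value $75,367.

$75,367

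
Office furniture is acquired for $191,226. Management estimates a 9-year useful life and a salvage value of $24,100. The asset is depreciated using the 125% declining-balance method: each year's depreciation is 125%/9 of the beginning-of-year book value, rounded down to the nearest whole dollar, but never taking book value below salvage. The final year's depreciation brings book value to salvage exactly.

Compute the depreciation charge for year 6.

$12,575

Depreciable base = $191,226 − $24,100 = $167,126.
Year 1: ⌊$191,226 × 125%/9⌋ = $26,559. Book value $164,667.
Year 2: ⌊$164,667 × 125%/9⌋ = $22,870. Book value $141,797.
Year 3: ⌊$141,797 × 125%/9⌋ = $19,694. Book value $122,103.
Year 4: ⌊$122,103 × 125%/9⌋ = $16,958. Book value $105,145.
Year 5: ⌊$105,145 × 125%/9⌋ = $14,603. Book value $90,542.
Year 6: ⌊$90,542 × 125%/9⌋ = $12,575. Book value $77,967.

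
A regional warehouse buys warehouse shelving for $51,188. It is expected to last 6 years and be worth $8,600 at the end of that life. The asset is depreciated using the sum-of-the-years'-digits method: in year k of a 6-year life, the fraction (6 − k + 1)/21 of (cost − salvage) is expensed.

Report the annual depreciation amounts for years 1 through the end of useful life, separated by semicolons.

$12,168; $10,140; $8,112; $6,084; $4,056; $2,028

Depreciable base = $51,188 − $8,600 = $42,588.
Sum of the years' digits = 6+5+4+3+2+1 = 21.
Year 1: $42,588 × 6/21 = $12,168. Book value $39,020.
Year 2: $42,588 × 5/21 = $10,140. Book value $28,880.
Year 3: $42,588 × 4/21 = $8,112. Book value $20,768.
Year 4: $42,588 × 3/21 = $6,084. Book value $14,684.
Year 5: $42,588 × 2/21 = $4,056. Book value $10,628.
Year 6: $42,588 × 1/21 = $2,028. Book value $8,600.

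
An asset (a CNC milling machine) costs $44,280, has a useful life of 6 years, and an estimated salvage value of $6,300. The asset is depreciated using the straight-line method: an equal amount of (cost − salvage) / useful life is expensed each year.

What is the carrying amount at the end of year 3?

Depreciable base = $44,280 − $6,300 = $37,980.
Annual expense = $37,980 / 6 = $6,330.
End of year 1: book value $37,950.
End of year 2: book value $31,620.
End of year 3: book value $25,290.

$25,290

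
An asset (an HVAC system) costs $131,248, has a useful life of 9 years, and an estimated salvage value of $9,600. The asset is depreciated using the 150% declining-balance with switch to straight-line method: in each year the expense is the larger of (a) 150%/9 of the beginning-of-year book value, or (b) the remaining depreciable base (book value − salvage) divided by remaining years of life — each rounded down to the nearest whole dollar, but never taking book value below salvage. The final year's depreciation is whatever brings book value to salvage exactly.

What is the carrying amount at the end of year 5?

Depreciable base = $131,248 − $9,600 = $121,648.
Year 1: DB = ⌊$131,248 × 150%/9⌋ = $21,874; SL = ⌊$121,648/9⌋ = $13,516 → take DB $21,874. Book value $109,374.
Year 2: DB = ⌊$109,374 × 150%/9⌋ = $18,229; SL = ⌊$99,774/8⌋ = $12,471 → take DB $18,229. Book value $91,145.
Year 3: DB = ⌊$91,145 × 150%/9⌋ = $15,190; SL = ⌊$81,545/7⌋ = $11,649 → take DB $15,190. Book value $75,955.
Year 4: DB = ⌊$75,955 × 150%/9⌋ = $12,659; SL = ⌊$66,355/6⌋ = $11,059 → take DB $12,659. Book value $63,296.
Year 5: DB = ⌊$63,296 × 150%/9⌋ = $10,549; SL = ⌊$53,696/5⌋ = $10,739 → take SL $10,739. Book value $52,557.

$52,557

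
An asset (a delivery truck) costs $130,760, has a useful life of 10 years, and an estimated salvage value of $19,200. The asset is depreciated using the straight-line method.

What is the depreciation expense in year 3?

Depreciable base = $130,760 − $19,200 = $111,560.
Annual expense = $111,560 / 10 = $11,156.

$11,156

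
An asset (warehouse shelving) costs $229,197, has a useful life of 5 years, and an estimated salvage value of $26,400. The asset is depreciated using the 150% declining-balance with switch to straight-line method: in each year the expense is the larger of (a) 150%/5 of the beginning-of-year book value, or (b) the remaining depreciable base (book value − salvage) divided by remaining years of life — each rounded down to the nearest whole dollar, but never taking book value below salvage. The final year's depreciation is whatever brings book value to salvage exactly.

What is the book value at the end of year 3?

$78,615

Depreciable base = $229,197 − $26,400 = $202,797.
Year 1: DB = ⌊$229,197 × 150%/5⌋ = $68,759; SL = ⌊$202,797/5⌋ = $40,559 → take DB $68,759. Book value $160,438.
Year 2: DB = ⌊$160,438 × 150%/5⌋ = $48,131; SL = ⌊$134,038/4⌋ = $33,509 → take DB $48,131. Book value $112,307.
Year 3: DB = ⌊$112,307 × 150%/5⌋ = $33,692; SL = ⌊$85,907/3⌋ = $28,635 → take DB $33,692. Book value $78,615.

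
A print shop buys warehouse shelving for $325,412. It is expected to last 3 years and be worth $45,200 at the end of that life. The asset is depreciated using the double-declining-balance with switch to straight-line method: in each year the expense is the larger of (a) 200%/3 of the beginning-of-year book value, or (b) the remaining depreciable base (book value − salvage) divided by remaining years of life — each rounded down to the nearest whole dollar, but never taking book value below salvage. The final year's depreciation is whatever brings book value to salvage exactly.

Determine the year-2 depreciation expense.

$63,271

Depreciable base = $325,412 − $45,200 = $280,212.
Year 1: DB = ⌊$325,412 × 200%/3⌋ = $216,941; SL = ⌊$280,212/3⌋ = $93,404 → take DB $216,941. Book value $108,471.
Year 2: DB = ⌊$108,471 × 200%/3⌋ = $72,314; SL = ⌊$63,271/2⌋ = $31,635 → take DB $72,314, capped at $63,271. Book value $45,200.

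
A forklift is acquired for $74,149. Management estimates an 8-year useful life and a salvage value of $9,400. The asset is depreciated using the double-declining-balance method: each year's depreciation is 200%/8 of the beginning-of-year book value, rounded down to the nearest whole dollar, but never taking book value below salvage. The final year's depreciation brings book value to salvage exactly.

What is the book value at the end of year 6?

$13,198

Depreciable base = $74,149 − $9,400 = $64,749.
Year 1: ⌊$74,149 × 200%/8⌋ = $18,537. Book value $55,612.
Year 2: ⌊$55,612 × 200%/8⌋ = $13,903. Book value $41,709.
Year 3: ⌊$41,709 × 200%/8⌋ = $10,427. Book value $31,282.
Year 4: ⌊$31,282 × 200%/8⌋ = $7,820. Book value $23,462.
Year 5: ⌊$23,462 × 200%/8⌋ = $5,865. Book value $17,597.
Year 6: ⌊$17,597 × 200%/8⌋ = $4,399. Book value $13,198.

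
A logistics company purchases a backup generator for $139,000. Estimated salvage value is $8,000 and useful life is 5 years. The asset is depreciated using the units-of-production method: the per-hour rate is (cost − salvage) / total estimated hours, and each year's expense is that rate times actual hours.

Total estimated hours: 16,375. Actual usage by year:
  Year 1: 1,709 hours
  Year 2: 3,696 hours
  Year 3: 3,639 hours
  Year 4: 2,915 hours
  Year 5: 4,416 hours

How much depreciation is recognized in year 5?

$35,328

Depreciable base = $139,000 − $8,000 = $131,000.
Rate = $131,000 / 16,375 hours = $8 per hour.
Year 1: 1,709 × $8 = $13,672. Book value $125,328.
Year 2: 3,696 × $8 = $29,568. Book value $95,760.
Year 3: 3,639 × $8 = $29,112. Book value $66,648.
Year 4: 2,915 × $8 = $23,320. Book value $43,328.
Year 5: 4,416 × $8 = $35,328. Book value $8,000.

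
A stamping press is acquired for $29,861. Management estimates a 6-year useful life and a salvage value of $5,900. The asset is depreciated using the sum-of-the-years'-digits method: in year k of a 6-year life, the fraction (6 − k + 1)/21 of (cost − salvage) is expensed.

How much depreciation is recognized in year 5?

Depreciable base = $29,861 − $5,900 = $23,961.
Sum of the years' digits = 6+5+4+3+2+1 = 21.
Year 1: $23,961 × 6/21 = $6,846. Book value $23,015.
Year 2: $23,961 × 5/21 = $5,705. Book value $17,310.
Year 3: $23,961 × 4/21 = $4,564. Book value $12,746.
Year 4: $23,961 × 3/21 = $3,423. Book value $9,323.
Year 5: $23,961 × 2/21 = $2,282. Book value $7,041.

$2,282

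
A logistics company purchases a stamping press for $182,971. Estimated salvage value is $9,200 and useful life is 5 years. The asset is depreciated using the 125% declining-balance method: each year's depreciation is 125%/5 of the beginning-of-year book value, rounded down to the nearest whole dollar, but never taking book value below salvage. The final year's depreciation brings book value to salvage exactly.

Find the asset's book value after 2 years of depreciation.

Depreciable base = $182,971 − $9,200 = $173,771.
Year 1: ⌊$182,971 × 125%/5⌋ = $45,742. Book value $137,229.
Year 2: ⌊$137,229 × 125%/5⌋ = $34,307. Book value $102,922.

$102,922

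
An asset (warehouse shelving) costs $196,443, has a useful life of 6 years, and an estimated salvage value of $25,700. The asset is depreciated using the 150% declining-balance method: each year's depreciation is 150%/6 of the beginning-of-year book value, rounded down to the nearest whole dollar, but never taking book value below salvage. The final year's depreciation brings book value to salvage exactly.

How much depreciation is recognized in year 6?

$20,918

Depreciable base = $196,443 − $25,700 = $170,743.
Year 1: ⌊$196,443 × 150%/6⌋ = $49,110. Book value $147,333.
Year 2: ⌊$147,333 × 150%/6⌋ = $36,833. Book value $110,500.
Year 3: ⌊$110,500 × 150%/6⌋ = $27,625. Book value $82,875.
Year 4: ⌊$82,875 × 150%/6⌋ = $20,718. Book value $62,157.
Year 5: ⌊$62,157 × 150%/6⌋ = $15,539. Book value $46,618.
Year 6 (final): $46,618 − $25,700 = $20,918. Book value $25,700.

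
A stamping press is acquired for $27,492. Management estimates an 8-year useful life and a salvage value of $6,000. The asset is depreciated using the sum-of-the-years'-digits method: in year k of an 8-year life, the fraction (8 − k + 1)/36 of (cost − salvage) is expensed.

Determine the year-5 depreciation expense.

$2,388

Depreciable base = $27,492 − $6,000 = $21,492.
Sum of the years' digits = 8+7+6+5+4+3+2+1 = 36.
Year 1: $21,492 × 8/36 = $4,776. Book value $22,716.
Year 2: $21,492 × 7/36 = $4,179. Book value $18,537.
Year 3: $21,492 × 6/36 = $3,582. Book value $14,955.
Year 4: $21,492 × 5/36 = $2,985. Book value $11,970.
Year 5: $21,492 × 4/36 = $2,388. Book value $9,582.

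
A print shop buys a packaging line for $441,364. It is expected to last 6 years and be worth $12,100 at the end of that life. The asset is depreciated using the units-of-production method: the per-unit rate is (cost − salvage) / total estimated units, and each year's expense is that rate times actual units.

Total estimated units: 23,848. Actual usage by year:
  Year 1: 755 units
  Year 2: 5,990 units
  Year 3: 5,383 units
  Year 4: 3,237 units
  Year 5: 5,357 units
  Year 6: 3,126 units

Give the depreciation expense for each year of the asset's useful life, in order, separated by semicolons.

Depreciable base = $441,364 − $12,100 = $429,264.
Rate = $429,264 / 23,848 units = $18 per unit.
Year 1: 755 × $18 = $13,590. Book value $427,774.
Year 2: 5,990 × $18 = $107,820. Book value $319,954.
Year 3: 5,383 × $18 = $96,894. Book value $223,060.
Year 4: 3,237 × $18 = $58,266. Book value $164,794.
Year 5: 5,357 × $18 = $96,426. Book value $68,368.
Year 6: 3,126 × $18 = $56,268. Book value $12,100.

$13,590; $107,820; $96,894; $58,266; $96,426; $56,268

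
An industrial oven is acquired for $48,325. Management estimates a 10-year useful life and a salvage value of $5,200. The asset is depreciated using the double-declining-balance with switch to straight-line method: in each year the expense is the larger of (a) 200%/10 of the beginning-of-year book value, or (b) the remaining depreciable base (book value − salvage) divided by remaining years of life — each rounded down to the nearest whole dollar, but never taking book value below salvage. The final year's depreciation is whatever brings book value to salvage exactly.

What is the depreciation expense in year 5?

Depreciable base = $48,325 − $5,200 = $43,125.
Year 1: DB = ⌊$48,325 × 200%/10⌋ = $9,665; SL = ⌊$43,125/10⌋ = $4,312 → take DB $9,665. Book value $38,660.
Year 2: DB = ⌊$38,660 × 200%/10⌋ = $7,732; SL = ⌊$33,460/9⌋ = $3,717 → take DB $7,732. Book value $30,928.
Year 3: DB = ⌊$30,928 × 200%/10⌋ = $6,185; SL = ⌊$25,728/8⌋ = $3,216 → take DB $6,185. Book value $24,743.
Year 4: DB = ⌊$24,743 × 200%/10⌋ = $4,948; SL = ⌊$19,543/7⌋ = $2,791 → take DB $4,948. Book value $19,795.
Year 5: DB = ⌊$19,795 × 200%/10⌋ = $3,959; SL = ⌊$14,595/6⌋ = $2,432 → take DB $3,959. Book value $15,836.

$3,959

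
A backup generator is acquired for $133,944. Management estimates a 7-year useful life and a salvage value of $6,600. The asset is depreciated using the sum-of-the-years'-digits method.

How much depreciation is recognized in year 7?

$4,548

Depreciable base = $133,944 − $6,600 = $127,344.
Sum of the years' digits = 7+6+5+4+3+2+1 = 28.
Year 1: $127,344 × 7/28 = $31,836. Book value $102,108.
Year 2: $127,344 × 6/28 = $27,288. Book value $74,820.
Year 3: $127,344 × 5/28 = $22,740. Book value $52,080.
Year 4: $127,344 × 4/28 = $18,192. Book value $33,888.
Year 5: $127,344 × 3/28 = $13,644. Book value $20,244.
Year 6: $127,344 × 2/28 = $9,096. Book value $11,148.
Year 7: $127,344 × 1/28 = $4,548. Book value $6,600.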